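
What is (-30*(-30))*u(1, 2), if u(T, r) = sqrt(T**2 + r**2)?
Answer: 900*sqrt(5) ≈ 2012.5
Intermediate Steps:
(-30*(-30))*u(1, 2) = (-30*(-30))*sqrt(1**2 + 2**2) = 900*sqrt(1 + 4) = 900*sqrt(5)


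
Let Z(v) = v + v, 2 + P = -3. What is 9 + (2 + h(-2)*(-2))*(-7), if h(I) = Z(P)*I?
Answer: 275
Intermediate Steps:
P = -5 (P = -2 - 3 = -5)
Z(v) = 2*v
h(I) = -10*I (h(I) = (2*(-5))*I = -10*I)
9 + (2 + h(-2)*(-2))*(-7) = 9 + (2 - 10*(-2)*(-2))*(-7) = 9 + (2 + 20*(-2))*(-7) = 9 + (2 - 40)*(-7) = 9 - 38*(-7) = 9 + 266 = 275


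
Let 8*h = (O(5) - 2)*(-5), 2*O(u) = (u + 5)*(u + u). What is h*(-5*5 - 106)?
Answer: 3930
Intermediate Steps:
O(u) = u*(5 + u) (O(u) = ((u + 5)*(u + u))/2 = ((5 + u)*(2*u))/2 = (2*u*(5 + u))/2 = u*(5 + u))
h = -30 (h = ((5*(5 + 5) - 2)*(-5))/8 = ((5*10 - 2)*(-5))/8 = ((50 - 2)*(-5))/8 = (48*(-5))/8 = (1/8)*(-240) = -30)
h*(-5*5 - 106) = -30*(-5*5 - 106) = -30*(-25 - 106) = -30*(-131) = 3930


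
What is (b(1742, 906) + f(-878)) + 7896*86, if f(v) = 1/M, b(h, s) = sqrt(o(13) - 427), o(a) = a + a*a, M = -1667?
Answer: 1131986351/1667 + 7*I*sqrt(5) ≈ 6.7906e+5 + 15.652*I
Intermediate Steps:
o(a) = a + a**2
b(h, s) = 7*I*sqrt(5) (b(h, s) = sqrt(13*(1 + 13) - 427) = sqrt(13*14 - 427) = sqrt(182 - 427) = sqrt(-245) = 7*I*sqrt(5))
f(v) = -1/1667 (f(v) = 1/(-1667) = -1/1667)
(b(1742, 906) + f(-878)) + 7896*86 = (7*I*sqrt(5) - 1/1667) + 7896*86 = (-1/1667 + 7*I*sqrt(5)) + 679056 = 1131986351/1667 + 7*I*sqrt(5)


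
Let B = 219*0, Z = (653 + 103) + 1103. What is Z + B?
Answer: 1859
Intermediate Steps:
Z = 1859 (Z = 756 + 1103 = 1859)
B = 0
Z + B = 1859 + 0 = 1859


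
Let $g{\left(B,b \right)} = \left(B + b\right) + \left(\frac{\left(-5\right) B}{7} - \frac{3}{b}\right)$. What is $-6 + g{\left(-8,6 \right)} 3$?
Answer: $\frac{51}{14} \approx 3.6429$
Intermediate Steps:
$g{\left(B,b \right)} = b - \frac{3}{b} + \frac{2 B}{7}$ ($g{\left(B,b \right)} = \left(B + b\right) + \left(- 5 B \frac{1}{7} - \frac{3}{b}\right) = \left(B + b\right) - \left(\frac{3}{b} + \frac{5 B}{7}\right) = b - \frac{3}{b} + \frac{2 B}{7}$)
$-6 + g{\left(-8,6 \right)} 3 = -6 + \left(6 - \frac{3}{6} + \frac{2}{7} \left(-8\right)\right) 3 = -6 + \left(6 - \frac{1}{2} - \frac{16}{7}\right) 3 = -6 + \frac{45}{14} \cdot 3 = -6 + \frac{135}{14} = \frac{51}{14}$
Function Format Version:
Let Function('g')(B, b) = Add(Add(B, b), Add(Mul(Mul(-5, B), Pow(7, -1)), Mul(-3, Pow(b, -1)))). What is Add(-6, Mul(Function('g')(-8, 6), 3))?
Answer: Rational(51, 14) ≈ 3.6429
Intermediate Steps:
Function('g')(B, b) = Add(b, Mul(-3, Pow(b, -1)), Mul(Rational(2, 7), B)) (Function('g')(B, b) = Add(Add(B, b), Add(Mul(Mul(-5, B), Rational(1, 7)), Mul(-3, Pow(b, -1)))) = Add(Add(B, b), Add(Mul(Rational(-5, 7), B), Mul(-3, Pow(b, -1)))) = Add(Add(B, b), Add(Mul(-3, Pow(b, -1)), Mul(Rational(-5, 7), B))) = Add(b, Mul(-3, Pow(b, -1)), Mul(Rational(2, 7), B)))
Add(-6, Mul(Function('g')(-8, 6), 3)) = Add(-6, Mul(Add(6, Mul(-3, Pow(6, -1)), Mul(Rational(2, 7), -8)), 3)) = Add(-6, Mul(Add(6, Mul(-3, Rational(1, 6)), Rational(-16, 7)), 3)) = Add(-6, Mul(Add(6, Rational(-1, 2), Rational(-16, 7)), 3)) = Add(-6, Mul(Rational(45, 14), 3)) = Add(-6, Rational(135, 14)) = Rational(51, 14)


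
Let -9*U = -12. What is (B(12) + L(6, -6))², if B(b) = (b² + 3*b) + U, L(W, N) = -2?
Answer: 289444/9 ≈ 32160.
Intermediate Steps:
U = 4/3 (U = -⅑*(-12) = 4/3 ≈ 1.3333)
B(b) = 4/3 + b² + 3*b (B(b) = (b² + 3*b) + 4/3 = 4/3 + b² + 3*b)
(B(12) + L(6, -6))² = ((4/3 + 12² + 3*12) - 2)² = ((4/3 + 144 + 36) - 2)² = (544/3 - 2)² = (538/3)² = 289444/9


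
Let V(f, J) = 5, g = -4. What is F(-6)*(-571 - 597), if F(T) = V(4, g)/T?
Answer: 2920/3 ≈ 973.33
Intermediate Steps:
F(T) = 5/T
F(-6)*(-571 - 597) = (5/(-6))*(-571 - 597) = (5*(-⅙))*(-1168) = -⅚*(-1168) = 2920/3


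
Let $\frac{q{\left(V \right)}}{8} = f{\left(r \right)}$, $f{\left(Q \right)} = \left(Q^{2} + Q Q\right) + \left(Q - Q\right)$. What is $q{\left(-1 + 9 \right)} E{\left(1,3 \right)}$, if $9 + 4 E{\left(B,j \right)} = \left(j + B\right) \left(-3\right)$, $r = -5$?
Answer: $-2100$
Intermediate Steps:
$E{\left(B,j \right)} = - \frac{9}{4} - \frac{3 B}{4} - \frac{3 j}{4}$ ($E{\left(B,j \right)} = - \frac{9}{4} + \frac{\left(j + B\right) \left(-3\right)}{4} = - \frac{9}{4} + \frac{\left(B + j\right) \left(-3\right)}{4} = - \frac{9}{4} + \frac{- 3 B - 3 j}{4} = - \frac{9}{4} - \left(\frac{3 B}{4} + \frac{3 j}{4}\right) = - \frac{9}{4} - \frac{3 B}{4} - \frac{3 j}{4}$)
$f{\left(Q \right)} = 2 Q^{2}$ ($f{\left(Q \right)} = \left(Q^{2} + Q^{2}\right) + 0 = 2 Q^{2} + 0 = 2 Q^{2}$)
$q{\left(V \right)} = 400$ ($q{\left(V \right)} = 8 \cdot 2 \left(-5\right)^{2} = 8 \cdot 2 \cdot 25 = 8 \cdot 50 = 400$)
$q{\left(-1 + 9 \right)} E{\left(1,3 \right)} = 400 \left(- \frac{9}{4} - \frac{3}{4} - \frac{9}{4}\right) = 400 \left(- \frac{21}{4}\right) = -2100$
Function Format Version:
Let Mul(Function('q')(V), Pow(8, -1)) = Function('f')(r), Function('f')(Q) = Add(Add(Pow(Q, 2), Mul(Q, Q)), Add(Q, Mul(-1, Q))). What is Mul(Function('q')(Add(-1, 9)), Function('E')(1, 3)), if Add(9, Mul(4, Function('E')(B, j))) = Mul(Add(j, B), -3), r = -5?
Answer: -2100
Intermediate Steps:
Function('E')(B, j) = Add(Rational(-9, 4), Mul(Rational(-3, 4), B), Mul(Rational(-3, 4), j)) (Function('E')(B, j) = Add(Rational(-9, 4), Mul(Rational(1, 4), Mul(Add(j, B), -3))) = Add(Rational(-9, 4), Mul(Rational(1, 4), Mul(Add(B, j), -3))) = Add(Rational(-9, 4), Mul(Rational(1, 4), Add(Mul(-3, B), Mul(-3, j)))) = Add(Rational(-9, 4), Add(Mul(Rational(-3, 4), B), Mul(Rational(-3, 4), j))) = Add(Rational(-9, 4), Mul(Rational(-3, 4), B), Mul(Rational(-3, 4), j)))
Function('f')(Q) = Mul(2, Pow(Q, 2)) (Function('f')(Q) = Add(Add(Pow(Q, 2), Pow(Q, 2)), 0) = Add(Mul(2, Pow(Q, 2)), 0) = Mul(2, Pow(Q, 2)))
Function('q')(V) = 400 (Function('q')(V) = Mul(8, Mul(2, Pow(-5, 2))) = Mul(8, Mul(2, 25)) = Mul(8, 50) = 400)
Mul(Function('q')(Add(-1, 9)), Function('E')(1, 3)) = Mul(400, Add(Rational(-9, 4), Mul(Rational(-3, 4), 1), Mul(Rational(-3, 4), 3))) = Mul(400, Add(Rational(-9, 4), Rational(-3, 4), Rational(-9, 4))) = Mul(400, Rational(-21, 4)) = -2100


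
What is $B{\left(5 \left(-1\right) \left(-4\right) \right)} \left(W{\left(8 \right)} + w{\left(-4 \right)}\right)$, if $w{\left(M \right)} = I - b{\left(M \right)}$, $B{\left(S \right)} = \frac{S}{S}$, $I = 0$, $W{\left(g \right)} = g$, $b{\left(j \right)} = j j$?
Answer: $-8$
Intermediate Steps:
$b{\left(j \right)} = j^{2}$
$B{\left(S \right)} = 1$
$w{\left(M \right)} = - M^{2}$ ($w{\left(M \right)} = 0 - M^{2} = - M^{2}$)
$B{\left(5 \left(-1\right) \left(-4\right) \right)} \left(W{\left(8 \right)} + w{\left(-4 \right)}\right) = 1 \left(8 - \left(-4\right)^{2}\right) = 1 \left(8 - 16\right) = 1 \left(-8\right) = -8$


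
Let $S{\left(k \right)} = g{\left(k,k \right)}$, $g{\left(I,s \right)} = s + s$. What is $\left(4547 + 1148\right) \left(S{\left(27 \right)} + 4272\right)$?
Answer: $24636570$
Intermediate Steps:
$g{\left(I,s \right)} = 2 s$
$S{\left(k \right)} = 2 k$
$\left(4547 + 1148\right) \left(S{\left(27 \right)} + 4272\right) = \left(4547 + 1148\right) \left(2 \cdot 27 + 4272\right) = 5695 \left(54 + 4272\right) = 5695 \cdot 4326 = 24636570$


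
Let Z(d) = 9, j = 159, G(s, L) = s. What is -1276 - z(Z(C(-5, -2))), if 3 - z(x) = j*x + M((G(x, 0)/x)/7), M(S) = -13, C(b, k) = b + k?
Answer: 139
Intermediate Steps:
z(x) = 16 - 159*x (z(x) = 3 - (159*x - 13) = 3 - (-13 + 159*x) = 3 + (13 - 159*x) = 16 - 159*x)
-1276 - z(Z(C(-5, -2))) = -1276 - (16 - 159*9) = -1276 - (16 - 1431) = -1276 - 1*(-1415) = -1276 + 1415 = 139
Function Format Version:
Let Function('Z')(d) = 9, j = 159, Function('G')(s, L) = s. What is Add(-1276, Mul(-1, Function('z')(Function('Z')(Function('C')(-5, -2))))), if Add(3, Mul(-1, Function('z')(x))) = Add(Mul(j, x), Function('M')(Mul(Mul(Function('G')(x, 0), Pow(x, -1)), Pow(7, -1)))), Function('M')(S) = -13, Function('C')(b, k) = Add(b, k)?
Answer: 139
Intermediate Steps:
Function('z')(x) = Add(16, Mul(-159, x)) (Function('z')(x) = Add(3, Mul(-1, Add(Mul(159, x), -13))) = Add(3, Mul(-1, Add(-13, Mul(159, x)))) = Add(3, Add(13, Mul(-159, x))) = Add(16, Mul(-159, x)))
Add(-1276, Mul(-1, Function('z')(Function('Z')(Function('C')(-5, -2))))) = Add(-1276, Mul(-1, Add(16, Mul(-159, 9)))) = Add(-1276, Mul(-1, Add(16, -1431))) = Add(-1276, Mul(-1, -1415)) = Add(-1276, 1415) = 139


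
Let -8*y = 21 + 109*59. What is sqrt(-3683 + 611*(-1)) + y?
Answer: -1613/2 + I*sqrt(4294) ≈ -806.5 + 65.529*I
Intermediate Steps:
y = -1613/2 (y = -(21 + 109*59)/8 = -(21 + 6431)/8 = -1/8*6452 = -1613/2 ≈ -806.50)
sqrt(-3683 + 611*(-1)) + y = sqrt(-3683 + 611*(-1)) - 1613/2 = sqrt(-3683 - 611) - 1613/2 = sqrt(-4294) - 1613/2 = I*sqrt(4294) - 1613/2 = -1613/2 + I*sqrt(4294)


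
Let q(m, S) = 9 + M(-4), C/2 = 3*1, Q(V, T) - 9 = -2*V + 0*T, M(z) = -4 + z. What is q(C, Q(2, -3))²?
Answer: 1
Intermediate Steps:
Q(V, T) = 9 - 2*V (Q(V, T) = 9 + (-2*V + 0*T) = 9 + (-2*V + 0) = 9 - 2*V)
C = 6 (C = 2*(3*1) = 2*3 = 6)
q(m, S) = 1 (q(m, S) = 9 + (-4 - 4) = 9 - 8 = 1)
q(C, Q(2, -3))² = 1² = 1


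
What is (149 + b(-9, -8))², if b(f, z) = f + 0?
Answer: 19600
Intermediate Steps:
b(f, z) = f
(149 + b(-9, -8))² = (149 - 9)² = 140² = 19600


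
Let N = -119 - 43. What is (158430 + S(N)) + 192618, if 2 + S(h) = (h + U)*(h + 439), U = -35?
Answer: 296477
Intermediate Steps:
N = -162
S(h) = -2 + (-35 + h)*(439 + h) (S(h) = -2 + (h - 35)*(h + 439) = -2 + (-35 + h)*(439 + h))
(158430 + S(N)) + 192618 = (158430 + (-15367 + (-162)**2 + 404*(-162))) + 192618 = (158430 + (-15367 + 26244 - 65448)) + 192618 = (158430 - 54571) + 192618 = 103859 + 192618 = 296477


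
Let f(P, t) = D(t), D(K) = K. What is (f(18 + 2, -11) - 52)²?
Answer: 3969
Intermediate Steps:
f(P, t) = t
(f(18 + 2, -11) - 52)² = (-11 - 52)² = (-63)² = 3969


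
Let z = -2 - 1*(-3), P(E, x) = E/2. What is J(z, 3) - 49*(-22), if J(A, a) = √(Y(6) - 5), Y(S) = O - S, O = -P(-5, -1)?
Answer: 1078 + I*√34/2 ≈ 1078.0 + 2.9155*I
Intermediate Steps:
P(E, x) = E/2 (P(E, x) = E*(½) = E/2)
z = 1 (z = -2 + 3 = 1)
O = 5/2 (O = -(-5)/2 = -1*(-5/2) = 5/2 ≈ 2.5000)
Y(S) = 5/2 - S
J(A, a) = I*√34/2 (J(A, a) = √((5/2 - 1*6) - 5) = √((5/2 - 6) - 5) = √(-7/2 - 5) = √(-17/2) = I*√34/2)
J(z, 3) - 49*(-22) = I*√34/2 - 49*(-22) = I*√34/2 + 1078 = 1078 + I*√34/2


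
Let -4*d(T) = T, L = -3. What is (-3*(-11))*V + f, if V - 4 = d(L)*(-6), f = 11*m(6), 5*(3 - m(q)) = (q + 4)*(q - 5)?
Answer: -11/2 ≈ -5.5000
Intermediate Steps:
m(q) = 3 - (-5 + q)*(4 + q)/5 (m(q) = 3 - (q + 4)*(q - 5)/5 = 3 - (4 + q)*(-5 + q)/5 = 3 - (-5 + q)*(4 + q)/5)
d(T) = -T/4
f = 11 (f = 11*(7 - 1/5*6**2 + (1/5)*6) = 11*(7 - 1/5*36 + 6/5) = 11*(7 - 36/5 + 6/5) = 11*1 = 11)
V = -1/2 (V = 4 - 1/4*(-3)*(-6) = 4 + (3/4)*(-6) = 4 - 9/2 = -1/2 ≈ -0.50000)
(-3*(-11))*V + f = -3*(-11)*(-1/2) + 11 = 33*(-1/2) + 11 = -33/2 + 11 = -11/2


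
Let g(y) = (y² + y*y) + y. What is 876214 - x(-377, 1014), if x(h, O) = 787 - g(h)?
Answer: 1159308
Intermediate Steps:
g(y) = y + 2*y² (g(y) = (y² + y²) + y = 2*y² + y = y + 2*y²)
x(h, O) = 787 - h*(1 + 2*h)
876214 - x(-377, 1014) = 876214 - (787 - 1*(-377)*(1 + 2*(-377))) = 876214 - (787 - 1*(-377)*(1 - 754)) = 876214 - (787 - 1*(-377)*(-753)) = 876214 - (787 - 283881) = 876214 - 1*(-283094) = 876214 + 283094 = 1159308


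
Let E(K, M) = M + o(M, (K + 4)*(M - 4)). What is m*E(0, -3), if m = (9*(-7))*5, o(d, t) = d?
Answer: 1890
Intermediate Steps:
E(K, M) = 2*M (E(K, M) = M + M = 2*M)
m = -315 (m = -63*5 = -315)
m*E(0, -3) = -630*(-3) = -315*(-6) = 1890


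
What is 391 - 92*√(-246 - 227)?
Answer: 391 - 92*I*√473 ≈ 391.0 - 2000.9*I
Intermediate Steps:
391 - 92*√(-246 - 227) = 391 - 92*I*√473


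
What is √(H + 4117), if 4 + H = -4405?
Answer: 2*I*√73 ≈ 17.088*I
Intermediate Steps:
H = -4409 (H = -4 - 4405 = -4409)
√(H + 4117) = √(-4409 + 4117) = √(-292) = 2*I*√73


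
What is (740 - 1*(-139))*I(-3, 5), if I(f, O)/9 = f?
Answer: -23733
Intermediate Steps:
I(f, O) = 9*f
(740 - 1*(-139))*I(-3, 5) = (740 - 1*(-139))*(9*(-3)) = (740 + 139)*(-27) = 879*(-27) = -23733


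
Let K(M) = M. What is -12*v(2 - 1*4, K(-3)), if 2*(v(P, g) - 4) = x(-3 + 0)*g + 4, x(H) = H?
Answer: -126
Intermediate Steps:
v(P, g) = 6 - 3*g/2 (v(P, g) = 4 + ((-3 + 0)*g + 4)/2 = 4 + (-3*g + 4)/2 = 4 + (4 - 3*g)/2 = 4 + (2 - 3*g/2) = 6 - 3*g/2)
-12*v(2 - 1*4, K(-3)) = -12*(6 - 3/2*(-3)) = -12*(6 + 9/2) = -12*21/2 = -126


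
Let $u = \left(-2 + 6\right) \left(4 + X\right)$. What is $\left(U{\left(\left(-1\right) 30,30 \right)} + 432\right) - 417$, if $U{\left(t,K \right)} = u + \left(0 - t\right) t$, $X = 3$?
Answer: $-857$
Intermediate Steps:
$u = 28$ ($u = \left(-2 + 6\right) \left(4 + 3\right) = 4 \cdot 7 = 28$)
$U{\left(t,K \right)} = 28 - t^{2}$ ($U{\left(t,K \right)} = 28 + \left(0 - t\right) t = 28 + - t t = 28 - t^{2}$)
$\left(U{\left(\left(-1\right) 30,30 \right)} + 432\right) - 417 = \left(\left(28 - \left(\left(-1\right) 30\right)^{2}\right) + 432\right) - 417 = \left(\left(28 - \left(-30\right)^{2}\right) + 432\right) - 417 = \left(\left(28 - 900\right) + 432\right) - 417 = \left(-872 + 432\right) - 417 = -440 - 417 = -857$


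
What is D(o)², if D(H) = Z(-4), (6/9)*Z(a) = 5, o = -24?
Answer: 225/4 ≈ 56.250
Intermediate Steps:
Z(a) = 15/2 (Z(a) = (3/2)*5 = 15/2)
D(H) = 15/2
D(o)² = (15/2)² = 225/4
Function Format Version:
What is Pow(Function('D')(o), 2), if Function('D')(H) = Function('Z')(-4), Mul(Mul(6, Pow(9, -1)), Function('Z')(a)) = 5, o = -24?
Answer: Rational(225, 4) ≈ 56.250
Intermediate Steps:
Function('Z')(a) = Rational(15, 2) (Function('Z')(a) = Mul(Rational(3, 2), 5) = Rational(15, 2))
Function('D')(H) = Rational(15, 2)
Pow(Function('D')(o), 2) = Pow(Rational(15, 2), 2) = Rational(225, 4)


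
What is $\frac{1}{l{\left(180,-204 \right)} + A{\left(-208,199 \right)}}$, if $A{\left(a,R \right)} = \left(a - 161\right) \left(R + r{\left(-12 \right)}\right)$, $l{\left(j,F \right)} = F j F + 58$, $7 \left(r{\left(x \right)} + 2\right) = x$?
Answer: $\frac{7}{51932143} \approx 1.3479 \cdot 10^{-7}$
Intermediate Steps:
$r{\left(x \right)} = -2 + \frac{x}{7}$
$l{\left(j,F \right)} = 58 + j F^{2}$ ($l{\left(j,F \right)} = j F^{2} + 58 = 58 + j F^{2}$)
$A{\left(a,R \right)} = \left(-161 + a\right) \left(- \frac{26}{7} + R\right)$ ($A{\left(a,R \right)} = \left(a - 161\right) \left(R + \left(-2 + \frac{1}{7} \left(-12\right)\right)\right) = \left(-161 + a\right) \left(R - \frac{26}{7}\right) = \left(-161 + a\right) \left(- \frac{26}{7} + R\right)$)
$\frac{1}{l{\left(180,-204 \right)} + A{\left(-208,199 \right)}} = \frac{1}{\left(58 + 180 \left(-204\right)^{2}\right) + \left(598 - 32039 - - \frac{5408}{7} + 199 \left(-208\right)\right)} = \frac{1}{\left(58 + 180 \cdot 41616\right) + \left(598 - 32039 + \frac{5408}{7} - 41392\right)} = \frac{1}{\left(58 + 7490880\right) - \frac{504423}{7}} = \frac{1}{7490938 - \frac{504423}{7}} = \frac{1}{\frac{51932143}{7}} = \frac{7}{51932143}$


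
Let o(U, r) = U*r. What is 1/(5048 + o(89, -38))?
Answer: 1/1666 ≈ 0.00060024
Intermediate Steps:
1/(5048 + o(89, -38)) = 1/(5048 + 89*(-38)) = 1/(5048 - 3382) = 1/1666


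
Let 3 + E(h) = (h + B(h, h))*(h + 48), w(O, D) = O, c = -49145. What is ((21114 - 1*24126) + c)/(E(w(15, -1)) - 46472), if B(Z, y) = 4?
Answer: 52157/45278 ≈ 1.1519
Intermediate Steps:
E(h) = -3 + (4 + h)*(48 + h) (E(h) = -3 + (h + 4)*(h + 48) = -3 + (4 + h)*(48 + h))
((21114 - 1*24126) + c)/(E(w(15, -1)) - 46472) = ((21114 - 1*24126) - 49145)/((189 + 15² + 52*15) - 46472) = ((21114 - 24126) - 49145)/((189 + 225 + 780) - 46472) = (-3012 - 49145)/(1194 - 46472) = -52157/(-45278) = -52157*(-1/45278) = 52157/45278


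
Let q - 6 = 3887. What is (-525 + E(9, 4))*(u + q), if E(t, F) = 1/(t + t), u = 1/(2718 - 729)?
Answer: -36582644461/17901 ≈ -2.0436e+6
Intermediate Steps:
q = 3893 (q = 6 + 3887 = 3893)
u = 1/1989 ≈ 0.00050277
E(t, F) = 1/(2*t)
(-525 + E(9, 4))*(u + q) = (-525 + (½)/9)*(1/1989 + 3893) = (-525 + (½)*(⅑))*(7743178/1989) = (-525 + 1/18)*(7743178/1989) = -9449/18*7743178/1989 = -36582644461/17901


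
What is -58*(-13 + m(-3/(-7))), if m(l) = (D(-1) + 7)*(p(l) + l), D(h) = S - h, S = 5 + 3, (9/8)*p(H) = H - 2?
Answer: 104110/63 ≈ 1652.5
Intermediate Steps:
p(H) = -16/9 + 8*H/9 (p(H) = 8*(H - 2)/9 = 8*(-2 + H)/9 = -16/9 + 8*H/9)
S = 8
D(h) = 8 - h
m(l) = -256/9 + 272*l/9 (m(l) = ((8 - 1*(-1)) + 7)*((-16/9 + 8*l/9) + l) = ((8 + 1) + 7)*(-16/9 + 17*l/9) = (9 + 7)*(-16/9 + 17*l/9) = 16*(-16/9 + 17*l/9) = -256/9 + 272*l/9)
-58*(-13 + m(-3/(-7))) = -58*(-13 + (-256/9 + 272*(-3/(-7))/9)) = -58*(-13 + (-256/9 + 272*(-3*(-⅐))/9)) = -58*(-13 + (-256/9 + (272/9)*(3/7))) = -58*(-13 + (-256/9 + 272/21)) = -58*(-13 - 976/63) = -58*(-1795/63) = 104110/63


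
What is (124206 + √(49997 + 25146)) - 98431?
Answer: 25775 + √75143 ≈ 26049.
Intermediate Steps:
(124206 + √(49997 + 25146)) - 98431 = (124206 + √75143) - 98431 = 25775 + √75143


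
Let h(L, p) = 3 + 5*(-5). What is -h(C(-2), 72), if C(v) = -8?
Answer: 22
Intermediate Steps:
h(L, p) = -22 (h(L, p) = 3 - 25 = -22)
-h(C(-2), 72) = -1*(-22) = 22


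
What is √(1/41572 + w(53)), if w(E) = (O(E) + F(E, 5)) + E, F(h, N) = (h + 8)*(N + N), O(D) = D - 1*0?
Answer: √309353392329/20786 ≈ 26.758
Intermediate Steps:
O(D) = D (O(D) = D + 0 = D)
F(h, N) = 2*N*(8 + h) (F(h, N) = (8 + h)*(2*N) = 2*N*(8 + h))
w(E) = 80 + 12*E (w(E) = (E + 2*5*(8 + E)) + E = (E + (80 + 10*E)) + E = (80 + 11*E) + E = 80 + 12*E)
√(1/41572 + w(53)) = √(1/41572 + (80 + 12*53)) = √(1/41572 + (80 + 636)) = √(1/41572 + 716) = √(29765553/41572) = √309353392329/20786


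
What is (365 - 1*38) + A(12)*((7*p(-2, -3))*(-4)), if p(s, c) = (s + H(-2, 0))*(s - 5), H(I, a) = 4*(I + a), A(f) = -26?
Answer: 51287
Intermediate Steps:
H(I, a) = 4*I + 4*a
p(s, c) = (-8 + s)*(-5 + s) (p(s, c) = (s + (4*(-2) + 4*0))*(s - 5) = (s + (-8 + 0))*(-5 + s) = (s - 8)*(-5 + s) = (-8 + s)*(-5 + s))
(365 - 1*38) + A(12)*((7*p(-2, -3))*(-4)) = (365 - 1*38) - 26*7*(40 + (-2)² - 13*(-2))*(-4) = (365 - 38) - 26*7*(40 + 4 + 26)*(-4) = 327 - 26*7*70*(-4) = 327 - 12740*(-4) = 327 - 26*(-1960) = 327 + 50960 = 51287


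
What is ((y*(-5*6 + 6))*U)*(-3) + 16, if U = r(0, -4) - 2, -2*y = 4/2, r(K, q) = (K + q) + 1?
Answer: 376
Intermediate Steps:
r(K, q) = 1 + K + q
y = -1 (y = -2/2 = -½*2 = -1)
U = -5 (U = (1 + 0 - 4) - 2 = -3 - 2 = -5)
((y*(-5*6 + 6))*U)*(-3) + 16 = (-(-5*6 + 6)*(-5))*(-3) + 16 = (-(-30 + 6)*(-5))*(-3) + 16 = (-1*(-24)*(-5))*(-3) + 16 = (24*(-5))*(-3) + 16 = -120*(-3) + 16 = 360 + 16 = 376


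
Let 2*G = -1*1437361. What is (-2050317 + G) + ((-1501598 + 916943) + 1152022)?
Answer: -4403261/2 ≈ -2.2016e+6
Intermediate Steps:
G = -1437361/2 (G = (-1*1437361)/2 = (½)*(-1437361) = -1437361/2 ≈ -7.1868e+5)
(-2050317 + G) + ((-1501598 + 916943) + 1152022) = (-2050317 - 1437361/2) + ((-1501598 + 916943) + 1152022) = -5537995/2 + (-584655 + 1152022) = -5537995/2 + 567367 = -4403261/2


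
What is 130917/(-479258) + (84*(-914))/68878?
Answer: -22906406667/16505166262 ≈ -1.3878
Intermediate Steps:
130917/(-479258) + (84*(-914))/68878 = 130917*(-1/479258) - 76776*1/68878 = -130917/479258 - 38388/34439 = -22906406667/16505166262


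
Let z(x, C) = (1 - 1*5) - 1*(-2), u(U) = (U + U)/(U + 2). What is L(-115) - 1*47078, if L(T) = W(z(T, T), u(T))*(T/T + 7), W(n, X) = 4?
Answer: -47046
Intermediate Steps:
u(U) = 2*U/(2 + U) (u(U) = (2*U)/(2 + U) = 2*U/(2 + U))
z(x, C) = -2 (z(x, C) = (1 - 5) + 2 = -4 + 2 = -2)
L(T) = 32 (L(T) = 4*(T/T + 7) = 4*(1 + 7) = 4*8 = 32)
L(-115) - 1*47078 = 32 - 1*47078 = 32 - 47078 = -47046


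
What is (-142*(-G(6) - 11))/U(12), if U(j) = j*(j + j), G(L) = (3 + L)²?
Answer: 1633/36 ≈ 45.361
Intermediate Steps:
U(j) = 2*j² (U(j) = j*(2*j) = 2*j²)
(-142*(-G(6) - 11))/U(12) = (-142*(-(3 + 6)² - 11))/((2*12²)) = (-142*(-1*9² - 11))/((2*144)) = -142*(-1*81 - 11)/288 = -142*(-81 - 11)*(1/288) = -142*(-92)*(1/288) = 13064*(1/288) = 1633/36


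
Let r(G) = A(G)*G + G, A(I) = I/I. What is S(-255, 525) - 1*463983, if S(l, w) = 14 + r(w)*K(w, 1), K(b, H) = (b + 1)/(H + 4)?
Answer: -353509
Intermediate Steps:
A(I) = 1
r(G) = 2*G (r(G) = 1*G + G = G + G = 2*G)
K(b, H) = (1 + b)/(4 + H)
S(l, w) = 14 + 2*w*(1/5 + w/5) (S(l, w) = 14 + (2*w)*((1 + w)/(4 + 1)) = 14 + (2*w)*((1 + w)/5) = 14 + (2*w)*(1/5 + w/5) = 14 + 2*w*(1/5 + w/5))
S(-255, 525) - 1*463983 = (14 + (2/5)*525*(1 + 525)) - 1*463983 = (14 + (2/5)*525*526) - 463983 = (14 + 110460) - 463983 = 110474 - 463983 = -353509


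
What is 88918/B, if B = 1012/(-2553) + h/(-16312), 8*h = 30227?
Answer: -1287982209408/9097021 ≈ -1.4158e+5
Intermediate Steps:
h = 30227/8 (h = (1/8)*30227 = 30227/8 ≈ 3778.4)
B = -9097021/14485056 (B = 1012/(-2553) + (30227/8)/(-16312) = 1012*(-1/2553) + (30227/8)*(-1/16312) = -44/111 - 30227/130496 = -9097021/14485056 ≈ -0.62803)
88918/B = 88918/(-9097021/14485056) = 88918*(-14485056/9097021) = -1287982209408/9097021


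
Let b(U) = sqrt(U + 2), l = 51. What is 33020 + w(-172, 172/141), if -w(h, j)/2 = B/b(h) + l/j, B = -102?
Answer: 2832529/86 - 6*I*sqrt(170)/5 ≈ 32936.0 - 15.646*I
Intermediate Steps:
b(U) = sqrt(2 + U)
w(h, j) = -102/j + 204/sqrt(2 + h) (w(h, j) = -2*(-102/sqrt(2 + h) + 51/j) = -102/j + 204/sqrt(2 + h))
33020 + w(-172, 172/141) = 33020 + (-102/(172/141) + 204/sqrt(2 - 172)) = 33020 + (-102/(172*(1/141)) + 204/sqrt(-170)) = 33020 + (-102/172/141 + 204*(-I*sqrt(170)/170)) = 33020 + (-102*141/172 - 6*I*sqrt(170)/5) = 33020 + (-7191/86 - 6*I*sqrt(170)/5) = 2832529/86 - 6*I*sqrt(170)/5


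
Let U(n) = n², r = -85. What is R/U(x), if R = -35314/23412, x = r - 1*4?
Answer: -17657/92723226 ≈ -0.00019043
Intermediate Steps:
x = -89 (x = -85 - 1*4 = -85 - 4 = -89)
R = -17657/11706 (R = -35314*1/23412 = -17657/11706 ≈ -1.5084)
R/U(x) = -17657/(11706*((-89)²)) = -17657/11706/7921 = -17657/11706*1/7921 = -17657/92723226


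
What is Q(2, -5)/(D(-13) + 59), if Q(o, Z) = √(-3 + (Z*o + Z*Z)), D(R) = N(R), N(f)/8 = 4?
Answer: 2*√3/91 ≈ 0.038067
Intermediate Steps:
N(f) = 32 (N(f) = 8*4 = 32)
D(R) = 32
Q(o, Z) = √(-3 + Z² + Z*o) (Q(o, Z) = √(-3 + (Z*o + Z²)) = √(-3 + (Z² + Z*o)) = √(-3 + Z² + Z*o))
Q(2, -5)/(D(-13) + 59) = √(-3 + (-5)² - 5*2)/(32 + 59) = √(-3 + 25 - 10)/91 = √12*(1/91) = (2*√3)*(1/91) = 2*√3/91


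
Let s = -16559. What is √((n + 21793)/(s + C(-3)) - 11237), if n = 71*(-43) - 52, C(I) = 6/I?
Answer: 3*I*√342471626205/16561 ≈ 106.01*I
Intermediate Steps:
n = -3105 (n = -3053 - 52 = -3105)
√((n + 21793)/(s + C(-3)) - 11237) = √((-3105 + 21793)/(-16559 + 6/(-3)) - 11237) = √(18688/(-16559 + 6*(-⅓)) - 11237) = √(18688/(-16559 - 2) - 11237) = √(18688/(-16561) - 11237) = √(18688*(-1/16561) - 11237) = √(-18688/16561 - 11237) = √(-186114645/16561) = 3*I*√342471626205/16561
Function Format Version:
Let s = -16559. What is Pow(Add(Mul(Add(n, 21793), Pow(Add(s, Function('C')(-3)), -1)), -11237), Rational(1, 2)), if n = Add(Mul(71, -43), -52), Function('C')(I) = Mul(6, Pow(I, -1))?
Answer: Mul(Rational(3, 16561), I, Pow(342471626205, Rational(1, 2))) ≈ Mul(106.01, I)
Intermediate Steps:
n = -3105 (n = Add(-3053, -52) = -3105)
Pow(Add(Mul(Add(n, 21793), Pow(Add(s, Function('C')(-3)), -1)), -11237), Rational(1, 2)) = Pow(Add(Mul(Add(-3105, 21793), Pow(Add(-16559, Mul(6, Pow(-3, -1))), -1)), -11237), Rational(1, 2)) = Pow(Add(Mul(18688, Pow(Add(-16559, Mul(6, Rational(-1, 3))), -1)), -11237), Rational(1, 2)) = Pow(Add(Mul(18688, Pow(Add(-16559, -2), -1)), -11237), Rational(1, 2)) = Pow(Add(Mul(18688, Pow(-16561, -1)), -11237), Rational(1, 2)) = Pow(Add(Mul(18688, Rational(-1, 16561)), -11237), Rational(1, 2)) = Pow(Add(Rational(-18688, 16561), -11237), Rational(1, 2)) = Pow(Rational(-186114645, 16561), Rational(1, 2)) = Mul(Rational(3, 16561), I, Pow(342471626205, Rational(1, 2)))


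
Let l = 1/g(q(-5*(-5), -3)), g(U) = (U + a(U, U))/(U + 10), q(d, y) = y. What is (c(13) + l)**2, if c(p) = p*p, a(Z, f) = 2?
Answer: 26244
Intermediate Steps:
g(U) = (2 + U)/(10 + U) (g(U) = (U + 2)/(U + 10) = (2 + U)/(10 + U))
c(p) = p**2
l = -7 (l = 1/((2 - 3)/(10 - 3)) = 1/(-1/7) = -7)
(c(13) + l)**2 = (13**2 - 7)**2 = (169 - 7)**2 = 162**2 = 26244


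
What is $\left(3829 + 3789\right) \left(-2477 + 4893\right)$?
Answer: $18405088$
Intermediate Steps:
$\left(3829 + 3789\right) \left(-2477 + 4893\right) = 7618 \cdot 2416 = 18405088$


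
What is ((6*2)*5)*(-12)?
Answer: -720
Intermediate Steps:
((6*2)*5)*(-12) = (12*5)*(-12) = 60*(-12) = -720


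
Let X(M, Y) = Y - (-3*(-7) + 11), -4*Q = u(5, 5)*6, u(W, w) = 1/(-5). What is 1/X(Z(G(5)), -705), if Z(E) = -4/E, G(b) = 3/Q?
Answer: -1/737 ≈ -0.0013569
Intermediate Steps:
u(W, w) = -⅕
Q = 3/10 (Q = -(-1)*6/20 = -¼*(-6/5) = 3/10 ≈ 0.30000)
G(b) = 10 (G(b) = 3/(3/10) = 3*(10/3) = 10)
X(M, Y) = -32 + Y (X(M, Y) = Y - (21 + 11) = Y - 1*32 = Y - 32 = -32 + Y)
1/X(Z(G(5)), -705) = 1/(-32 - 705) = 1/(-737) = -1/737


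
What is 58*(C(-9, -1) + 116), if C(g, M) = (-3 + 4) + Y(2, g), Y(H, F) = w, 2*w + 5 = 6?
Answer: 6815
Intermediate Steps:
w = ½ (w = -5/2 + (½)*6 = -5/2 + 3 = ½ ≈ 0.50000)
Y(H, F) = ½
C(g, M) = 3/2 (C(g, M) = (-3 + 4) + ½ = 1 + ½ = 3/2)
58*(C(-9, -1) + 116) = 58*(3/2 + 116) = 58*(235/2) = 6815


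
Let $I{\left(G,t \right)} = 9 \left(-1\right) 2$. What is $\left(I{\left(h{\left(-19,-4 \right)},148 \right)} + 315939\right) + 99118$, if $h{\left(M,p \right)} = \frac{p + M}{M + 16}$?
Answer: $415039$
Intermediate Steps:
$h{\left(M,p \right)} = \frac{M + p}{16 + M}$
$I{\left(G,t \right)} = -18$ ($I{\left(G,t \right)} = \left(-9\right) 2 = -18$)
$\left(I{\left(h{\left(-19,-4 \right)},148 \right)} + 315939\right) + 99118 = \left(-18 + 315939\right) + 99118 = 315921 + 99118 = 415039$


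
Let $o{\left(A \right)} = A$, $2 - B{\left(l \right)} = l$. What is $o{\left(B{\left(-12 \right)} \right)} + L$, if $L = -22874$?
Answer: $-22860$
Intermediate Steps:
$B{\left(l \right)} = 2 - l$
$o{\left(B{\left(-12 \right)} \right)} + L = \left(2 - -12\right) - 22874 = \left(2 + 12\right) - 22874 = 14 - 22874 = -22860$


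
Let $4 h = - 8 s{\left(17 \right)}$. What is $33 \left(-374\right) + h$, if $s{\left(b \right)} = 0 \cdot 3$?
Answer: $-12342$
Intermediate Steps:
$s{\left(b \right)} = 0$
$h = 0$ ($h = \frac{\left(-8\right) 0}{4} = \frac{1}{4} \cdot 0 = 0$)
$33 \left(-374\right) + h = 33 \left(-374\right) + 0 = -12342 + 0 = -12342$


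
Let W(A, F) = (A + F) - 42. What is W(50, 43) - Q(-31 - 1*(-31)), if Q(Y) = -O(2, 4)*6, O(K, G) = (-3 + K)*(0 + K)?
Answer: 39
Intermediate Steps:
O(K, G) = K*(-3 + K) (O(K, G) = (-3 + K)*K = K*(-3 + K))
Q(Y) = 12 (Q(Y) = -2*(-3 + 2)*6 = -2*(-1)*6 = -1*(-2)*6 = 2*6 = 12)
W(A, F) = -42 + A + F
W(50, 43) - Q(-31 - 1*(-31)) = (-42 + 50 + 43) - 1*12 = 51 - 12 = 39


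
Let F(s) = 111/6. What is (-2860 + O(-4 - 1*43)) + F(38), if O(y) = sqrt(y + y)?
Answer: -5683/2 + I*sqrt(94) ≈ -2841.5 + 9.6954*I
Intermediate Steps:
O(y) = sqrt(2)*sqrt(y) (O(y) = sqrt(2*y) = sqrt(2)*sqrt(y))
F(s) = 37/2 (F(s) = 111*(1/6) = 37/2)
(-2860 + O(-4 - 1*43)) + F(38) = (-2860 + sqrt(2)*sqrt(-4 - 1*43)) + 37/2 = (-2860 + sqrt(2)*sqrt(-4 - 43)) + 37/2 = (-2860 + sqrt(2)*sqrt(-47)) + 37/2 = (-2860 + sqrt(2)*(I*sqrt(47))) + 37/2 = (-2860 + I*sqrt(94)) + 37/2 = -5683/2 + I*sqrt(94)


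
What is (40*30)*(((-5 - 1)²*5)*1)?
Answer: 216000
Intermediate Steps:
(40*30)*(((-5 - 1)²*5)*1) = 1200*(((-6)²*5)*1) = 1200*((36*5)*1) = 1200*(180*1) = 1200*180 = 216000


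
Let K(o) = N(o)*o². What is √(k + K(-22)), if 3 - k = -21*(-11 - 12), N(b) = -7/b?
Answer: I*√326 ≈ 18.055*I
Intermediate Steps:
K(o) = -7*o (K(o) = (-7/o)*o² = -7*o)
k = -480 (k = 3 - (-21)*(-11 - 12) = 3 - (-21)*(-23) = 3 - 1*483 = 3 - 483 = -480)
√(k + K(-22)) = √(-480 - 7*(-22)) = √(-480 + 154) = √(-326) = I*√326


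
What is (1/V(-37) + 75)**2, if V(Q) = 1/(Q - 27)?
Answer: 121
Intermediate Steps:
V(Q) = 1/(-27 + Q)
(1/V(-37) + 75)**2 = (1/(1/(-27 - 37)) + 75)**2 = (1/(1/(-64)) + 75)**2 = (1/(-1/64) + 75)**2 = (-64 + 75)**2 = 11**2 = 121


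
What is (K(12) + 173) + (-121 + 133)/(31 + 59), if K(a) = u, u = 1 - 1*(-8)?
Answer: 2732/15 ≈ 182.13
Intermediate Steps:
u = 9 (u = 1 + 8 = 9)
K(a) = 9
(K(12) + 173) + (-121 + 133)/(31 + 59) = (9 + 173) + (-121 + 133)/(31 + 59) = 182 + 12/90 = 182 + 12*(1/90) = 182 + 2/15 = 2732/15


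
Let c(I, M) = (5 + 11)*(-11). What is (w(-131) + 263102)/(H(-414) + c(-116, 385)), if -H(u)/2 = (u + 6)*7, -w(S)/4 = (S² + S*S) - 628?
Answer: 64163/2768 ≈ 23.180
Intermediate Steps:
c(I, M) = -176 (c(I, M) = 16*(-11) = -176)
w(S) = 2512 - 8*S² (w(S) = -4*((S² + S*S) - 628) = -4*((S² + S²) - 628) = -4*(2*S² - 628) = -4*(-628 + 2*S²) = 2512 - 8*S²)
H(u) = -84 - 14*u (H(u) = -2*(u + 6)*7 = -2*(6 + u)*7 = -2*(42 + 7*u) = -84 - 14*u)
(w(-131) + 263102)/(H(-414) + c(-116, 385)) = ((2512 - 8*(-131)²) + 263102)/((-84 - 14*(-414)) - 176) = ((2512 - 8*17161) + 263102)/((-84 + 5796) - 176) = ((2512 - 137288) + 263102)/(5712 - 176) = (-134776 + 263102)/5536 = 128326*(1/5536) = 64163/2768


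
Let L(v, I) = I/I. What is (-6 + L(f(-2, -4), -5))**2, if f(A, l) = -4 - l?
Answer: 25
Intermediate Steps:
L(v, I) = 1
(-6 + L(f(-2, -4), -5))**2 = (-6 + 1)**2 = (-5)**2 = 25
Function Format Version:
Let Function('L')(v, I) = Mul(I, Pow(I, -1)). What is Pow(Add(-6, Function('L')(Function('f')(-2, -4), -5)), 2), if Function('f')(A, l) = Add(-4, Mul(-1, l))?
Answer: 25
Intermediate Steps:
Function('L')(v, I) = 1
Pow(Add(-6, Function('L')(Function('f')(-2, -4), -5)), 2) = Pow(Add(-6, 1), 2) = Pow(-5, 2) = 25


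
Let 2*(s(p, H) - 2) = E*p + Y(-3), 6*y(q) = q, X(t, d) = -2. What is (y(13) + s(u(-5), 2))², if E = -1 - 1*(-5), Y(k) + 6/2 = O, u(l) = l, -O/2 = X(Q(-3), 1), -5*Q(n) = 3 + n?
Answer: 256/9 ≈ 28.444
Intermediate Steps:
Q(n) = -⅗ - n/5 (Q(n) = -(3 + n)/5 = -⅗ - n/5)
O = 4 (O = -2*(-2) = 4)
y(q) = q/6
Y(k) = 1 (Y(k) = -3 + 4 = 1)
E = 4 (E = -1 + 5 = 4)
s(p, H) = 5/2 + 2*p (s(p, H) = 2 + (4*p + 1)/2 = 2 + (1 + 4*p)/2 = 2 + (½ + 2*p) = 5/2 + 2*p)
(y(13) + s(u(-5), 2))² = ((⅙)*13 + (5/2 + 2*(-5)))² = (13/6 + (5/2 - 10))² = (13/6 - 15/2)² = (-16/3)² = 256/9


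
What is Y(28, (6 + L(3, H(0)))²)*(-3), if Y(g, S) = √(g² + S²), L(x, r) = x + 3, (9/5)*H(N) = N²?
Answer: -12*√1345 ≈ -440.09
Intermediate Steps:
H(N) = 5*N²/9
L(x, r) = 3 + x
Y(g, S) = √(S² + g²)
Y(28, (6 + L(3, H(0)))²)*(-3) = √(((6 + (3 + 3))²)² + 28²)*(-3) = √(((6 + 6)²)² + 784)*(-3) = √((12²)² + 784)*(-3) = √(144² + 784)*(-3) = √(20736 + 784)*(-3) = √21520*(-3) = (4*√1345)*(-3) = -12*√1345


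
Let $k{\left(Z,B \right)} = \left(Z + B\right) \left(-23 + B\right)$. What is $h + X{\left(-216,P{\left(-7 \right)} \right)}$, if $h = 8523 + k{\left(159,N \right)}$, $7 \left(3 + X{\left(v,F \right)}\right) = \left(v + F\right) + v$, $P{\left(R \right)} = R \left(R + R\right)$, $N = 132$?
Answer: $\frac{281339}{7} \approx 40191.0$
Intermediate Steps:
$k{\left(Z,B \right)} = \left(-23 + B\right) \left(B + Z\right)$ ($k{\left(Z,B \right)} = \left(B + Z\right) \left(-23 + B\right) = \left(-23 + B\right) \left(B + Z\right)$)
$P{\left(R \right)} = 2 R^{2}$ ($P{\left(R \right)} = R 2 R = 2 R^{2}$)
$X{\left(v,F \right)} = -3 + \frac{F}{7} + \frac{2 v}{7}$ ($X{\left(v,F \right)} = -3 + \frac{\left(v + F\right) + v}{7} = -3 + \frac{\left(F + v\right) + v}{7} = -3 + \frac{F + 2 v}{7} = -3 + \left(\frac{F}{7} + \frac{2 v}{7}\right) = -3 + \frac{F}{7} + \frac{2 v}{7}$)
$h = 40242$ ($h = 8523 + \left(132^{2} - 3036 - 3657 + 132 \cdot 159\right) = 8523 + \left(17424 - 3036 - 3657 + 20988\right) = 8523 + 31719 = 40242$)
$h + X{\left(-216,P{\left(-7 \right)} \right)} = 40242 + \left(-3 + \frac{2 \left(-7\right)^{2}}{7} + \frac{2}{7} \left(-216\right)\right) = 40242 - \left(\frac{453}{7} - \frac{2}{7} \cdot 49\right) = 40242 - \frac{355}{7} = \frac{281339}{7}$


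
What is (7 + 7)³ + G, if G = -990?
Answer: 1754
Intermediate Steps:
(7 + 7)³ + G = (7 + 7)³ - 990 = 14³ - 990 = 2744 - 990 = 1754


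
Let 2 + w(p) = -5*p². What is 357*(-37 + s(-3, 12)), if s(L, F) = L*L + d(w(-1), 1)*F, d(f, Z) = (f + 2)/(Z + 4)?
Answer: -14280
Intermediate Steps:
w(p) = -2 - 5*p²
d(f, Z) = (2 + f)/(4 + Z)
s(L, F) = L² - F (s(L, F) = L*L + ((2 + (-2 - 5*(-1)²))/(4 + 1))*F = L² + ((2 + (-2 - 5*1))/5)*F = L² + ((2 + (-2 - 5))/5)*F = L² + ((2 - 7)/5)*F = L² + ((⅕)*(-5))*F = L² - F)
357*(-37 + s(-3, 12)) = 357*(-37 + ((-3)² - 1*12)) = 357*(-37 + (9 - 12)) = 357*(-37 - 3) = 357*(-40) = -14280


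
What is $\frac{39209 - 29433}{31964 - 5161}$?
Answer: $\frac{9776}{26803} \approx 0.36474$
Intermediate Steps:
$\frac{39209 - 29433}{31964 - 5161} = \frac{9776}{26803}$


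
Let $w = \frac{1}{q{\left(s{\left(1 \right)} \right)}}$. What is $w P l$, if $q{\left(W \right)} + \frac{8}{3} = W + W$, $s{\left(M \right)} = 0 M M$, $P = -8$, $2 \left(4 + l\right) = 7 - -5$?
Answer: $6$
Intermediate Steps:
$l = 2$ ($l = -4 + \frac{7 - -5}{2} = -4 + \frac{7 + 5}{2} = -4 + \frac{1}{2} \cdot 12 = -4 + 6 = 2$)
$s{\left(M \right)} = 0$ ($s{\left(M \right)} = 0 M = 0$)
$q{\left(W \right)} = - \frac{8}{3} + 2 W$ ($q{\left(W \right)} = - \frac{8}{3} + \left(W + W\right) = - \frac{8}{3} + 2 W$)
$w = - \frac{3}{8}$ ($w = \frac{1}{- \frac{8}{3} + 2 \cdot 0} = \frac{1}{- \frac{8}{3} + 0} = \frac{1}{- \frac{8}{3}} = - \frac{3}{8} \approx -0.375$)
$w P l = \left(- \frac{3}{8}\right) \left(-8\right) 2 = 3 \cdot 2 = 6$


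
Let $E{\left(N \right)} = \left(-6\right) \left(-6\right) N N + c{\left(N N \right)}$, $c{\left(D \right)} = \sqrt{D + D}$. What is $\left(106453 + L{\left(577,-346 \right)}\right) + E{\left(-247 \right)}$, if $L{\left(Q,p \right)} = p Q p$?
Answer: $71378909 + 247 \sqrt{2} \approx 7.1379 \cdot 10^{7}$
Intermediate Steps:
$c{\left(D \right)} = \sqrt{2} \sqrt{D}$ ($c{\left(D \right)} = \sqrt{2 D} = \sqrt{2} \sqrt{D}$)
$L{\left(Q,p \right)} = Q p^{2}$ ($L{\left(Q,p \right)} = Q p p = Q p^{2}$)
$E{\left(N \right)} = 36 N^{2} + \sqrt{2} \sqrt{N^{2}}$ ($E{\left(N \right)} = \left(-6\right) \left(-6\right) N N + \sqrt{2} \sqrt{N N} = 36 N N + \sqrt{2} \sqrt{N^{2}} = 36 N^{2} + \sqrt{2} \sqrt{N^{2}}$)
$\left(106453 + L{\left(577,-346 \right)}\right) + E{\left(-247 \right)} = \left(106453 + 577 \left(-346\right)^{2}\right) + \left(36 \left(-247\right)^{2} + \sqrt{2} \sqrt{\left(-247\right)^{2}}\right) = \left(106453 + 577 \cdot 119716\right) + \left(36 \cdot 61009 + \sqrt{2} \sqrt{61009}\right) = \left(106453 + 69076132\right) + \left(2196324 + \sqrt{2} \cdot 247\right) = 69182585 + \left(2196324 + 247 \sqrt{2}\right) = 71378909 + 247 \sqrt{2}$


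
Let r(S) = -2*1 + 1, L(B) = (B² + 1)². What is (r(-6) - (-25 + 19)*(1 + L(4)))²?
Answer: 3024121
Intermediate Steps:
L(B) = (1 + B²)²
r(S) = -1 (r(S) = -2 + 1 = -1)
(r(-6) - (-25 + 19)*(1 + L(4)))² = (-1 - (-25 + 19)*(1 + (1 + 4²)²))² = (-1 - (-6)*(1 + (1 + 16)²))² = (-1 - (-6)*(1 + 17²))² = (-1 - (-6)*(1 + 289))² = (-1 - (-6)*290)² = (-1 - 1*(-1740))² = (-1 + 1740)² = 1739² = 3024121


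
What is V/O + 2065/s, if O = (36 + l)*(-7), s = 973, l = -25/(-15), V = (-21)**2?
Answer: 7064/15707 ≈ 0.44974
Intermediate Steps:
V = 441
l = 5/3 (l = -25*(-1/15) = 5/3 ≈ 1.6667)
O = -791/3 (O = (36 + 5/3)*(-7) = (113/3)*(-7) = -791/3 ≈ -263.67)
V/O + 2065/s = 441/(-791/3) + 2065/973 = 441*(-3/791) + 2065*(1/973) = -189/113 + 295/139 = 7064/15707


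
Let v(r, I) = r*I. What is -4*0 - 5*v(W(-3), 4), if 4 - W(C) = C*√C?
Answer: -80 - 60*I*√3 ≈ -80.0 - 103.92*I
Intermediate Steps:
W(C) = 4 - C^(3/2) (W(C) = 4 - C*√C = 4 - C^(3/2))
v(r, I) = I*r
-4*0 - 5*v(W(-3), 4) = -4*0 - 20*(4 - (-3)^(3/2)) = -1*0 - 20*(4 - (-3)*I*√3) = 0 - 20*(4 + 3*I*√3) = 0 - 5*(16 + 12*I*√3) = 0 + (-80 - 60*I*√3) = -80 - 60*I*√3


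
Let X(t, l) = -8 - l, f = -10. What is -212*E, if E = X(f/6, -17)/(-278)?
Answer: 954/139 ≈ 6.8633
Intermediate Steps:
E = -9/278 (E = (-8 - 1*(-17))/(-278) = (-8 + 17)*(-1/278) = 9*(-1/278) = -9/278 ≈ -0.032374)
-212*E = -212*(-9/278) = 954/139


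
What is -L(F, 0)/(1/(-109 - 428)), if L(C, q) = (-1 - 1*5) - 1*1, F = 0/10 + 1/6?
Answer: -3759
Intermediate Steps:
F = ⅙ (F = 0*(⅒) + 1*(⅙) = 0 + ⅙ = ⅙ ≈ 0.16667)
L(C, q) = -7 (L(C, q) = (-1 - 5) - 1 = -6 - 1 = -7)
-L(F, 0)/(1/(-109 - 428)) = -(-7)/(1/(-109 - 428)) = -(-7)/(1/(-537)) = -(-7)/(-1/537) = -(-7)*(-537) = -1*3759 = -3759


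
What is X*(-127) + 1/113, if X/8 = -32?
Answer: 3673857/113 ≈ 32512.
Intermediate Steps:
X = -256 (X = 8*(-32) = -256)
X*(-127) + 1/113 = -256*(-127) + 1/113 = 32512 + 1/113 = 3673857/113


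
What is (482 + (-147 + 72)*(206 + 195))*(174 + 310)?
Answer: -14323012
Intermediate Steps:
(482 + (-147 + 72)*(206 + 195))*(174 + 310) = (482 - 75*401)*484 = (482 - 30075)*484 = -29593*484 = -14323012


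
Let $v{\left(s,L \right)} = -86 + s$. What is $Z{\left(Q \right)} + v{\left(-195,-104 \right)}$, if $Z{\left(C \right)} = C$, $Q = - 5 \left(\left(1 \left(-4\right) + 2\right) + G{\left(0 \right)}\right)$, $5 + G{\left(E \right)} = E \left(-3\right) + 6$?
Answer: $-276$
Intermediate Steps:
$G{\left(E \right)} = 1 - 3 E$ ($G{\left(E \right)} = -5 + \left(E \left(-3\right) + 6\right) = -5 - \left(-6 + 3 E\right) = 1 - 3 E$)
$Q = 5$ ($Q = - 5 \left(\left(1 \left(-4\right) + 2\right) + \left(1 - 0\right)\right) = - 5 \left(\left(-4 + 2\right) + \left(1 + 0\right)\right) = - 5 \left(-2 + 1\right) = \left(-5\right) \left(-1\right) = 5$)
$Z{\left(Q \right)} + v{\left(-195,-104 \right)} = 5 - 281 = -276$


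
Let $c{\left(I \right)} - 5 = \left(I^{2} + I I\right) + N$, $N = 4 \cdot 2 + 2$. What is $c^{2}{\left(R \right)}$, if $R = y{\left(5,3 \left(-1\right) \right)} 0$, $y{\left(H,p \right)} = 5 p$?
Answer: $225$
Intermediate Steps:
$N = 10$ ($N = 8 + 2 = 10$)
$R = 0$ ($R = 5 \cdot 3 \left(-1\right) 0 = 5 \left(-3\right) 0 = \left(-15\right) 0 = 0$)
$c{\left(I \right)} = 15 + 2 I^{2}$ ($c{\left(I \right)} = 5 + \left(\left(I^{2} + I I\right) + 10\right) = 5 + \left(\left(I^{2} + I^{2}\right) + 10\right) = 5 + \left(2 I^{2} + 10\right) = 5 + \left(10 + 2 I^{2}\right) = 15 + 2 I^{2}$)
$c^{2}{\left(R \right)} = \left(15 + 2 \cdot 0^{2}\right)^{2} = \left(15 + 2 \cdot 0\right)^{2} = \left(15 + 0\right)^{2} = 15^{2} = 225$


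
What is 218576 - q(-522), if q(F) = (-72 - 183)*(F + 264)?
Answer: 152786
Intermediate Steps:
q(F) = -67320 - 255*F (q(F) = -255*(264 + F) = -67320 - 255*F)
218576 - q(-522) = 218576 - (-67320 - 255*(-522)) = 218576 - (-67320 + 133110) = 218576 - 1*65790 = 218576 - 65790 = 152786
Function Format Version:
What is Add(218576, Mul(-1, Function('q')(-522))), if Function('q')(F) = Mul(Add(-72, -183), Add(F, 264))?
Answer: 152786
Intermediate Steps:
Function('q')(F) = Add(-67320, Mul(-255, F)) (Function('q')(F) = Mul(-255, Add(264, F)) = Add(-67320, Mul(-255, F)))
Add(218576, Mul(-1, Function('q')(-522))) = Add(218576, Mul(-1, Add(-67320, Mul(-255, -522)))) = Add(218576, Mul(-1, Add(-67320, 133110))) = Add(218576, Mul(-1, 65790)) = Add(218576, -65790) = 152786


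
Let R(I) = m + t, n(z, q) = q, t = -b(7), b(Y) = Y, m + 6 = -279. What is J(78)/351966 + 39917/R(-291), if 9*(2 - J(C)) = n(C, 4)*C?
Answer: -21074154541/154161108 ≈ -136.70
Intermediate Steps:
m = -285 (m = -6 - 279 = -285)
t = -7 (t = -1*7 = -7)
R(I) = -292 (R(I) = -285 - 7 = -292)
J(C) = 2 - 4*C/9
J(78)/351966 + 39917/R(-291) = (2 - 4/9*78)/351966 + 39917/(-292) = (2 - 104/3)*(1/351966) + 39917*(-1/292) = -98/3*1/351966 - 39917/292 = -49/527949 - 39917/292 = -21074154541/154161108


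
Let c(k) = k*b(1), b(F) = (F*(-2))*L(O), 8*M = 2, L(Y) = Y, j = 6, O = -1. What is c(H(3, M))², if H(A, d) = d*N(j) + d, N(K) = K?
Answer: 49/4 ≈ 12.250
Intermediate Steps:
M = ¼ (M = (⅛)*2 = ¼ ≈ 0.25000)
H(A, d) = 7*d (H(A, d) = d*6 + d = 6*d + d = 7*d)
b(F) = 2*F (b(F) = (F*(-2))*(-1) = -2*F*(-1) = 2*F)
c(k) = 2*k (c(k) = k*(2*1) = k*2 = 2*k)
c(H(3, M))² = (2*(7*(¼)))² = (2*(7/4))² = (7/2)² = 49/4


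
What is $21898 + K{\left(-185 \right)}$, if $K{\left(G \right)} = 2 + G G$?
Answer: $56125$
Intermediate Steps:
$K{\left(G \right)} = 2 + G^{2}$
$21898 + K{\left(-185 \right)} = 21898 + \left(2 + \left(-185\right)^{2}\right) = 21898 + \left(2 + 34225\right) = 21898 + 34227 = 56125$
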